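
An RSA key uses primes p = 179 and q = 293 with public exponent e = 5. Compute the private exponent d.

φ(n) = (p−1)(q−1) = 178·292 = 51976.
Need d with 5·d ≡ 1 (mod 51976). Apply the extended Euclidean algorithm:
51976 = 10395×5 + 1
5 = 5×1 + 0
Back-substitute:
1 = 51976 − 10395·5
So 5·(-10395) ≡ 1 (mod 51976), hence d ≡ -10395 ≡ 41581 (mod 51976).

41581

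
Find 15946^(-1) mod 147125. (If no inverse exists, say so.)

33206

Extended Euclidean algorithm:
147125 = 9·15946 + 3611
15946 = 4·3611 + 1502
3611 = 2·1502 + 607
1502 = 2·607 + 288
607 = 2·288 + 31
288 = 9·31 + 9
31 = 3·9 + 4
9 = 2·4 + 1
4 = 4·1 + 0
Since gcd(15946, 147125) = 1, back-substitute to write 1 as a combination:
1 = 9 − 2·4
1 = −2·31 + 7·9
1 = 7·288 − 65·31
1 = −65·607 + 137·288
1 = 137·1502 − 339·607
1 = −339·3611 + 815·1502
1 = 815·15946 − 3599·3611
1 = −3599·147125 + 33206·15946
So 15946·33206 ≡ 1 (mod 147125).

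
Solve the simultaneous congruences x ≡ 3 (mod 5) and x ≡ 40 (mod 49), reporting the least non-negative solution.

Write x = 3 + 5·k. Then 5·k ≡ 40 − 3 ≡ 37 (mod 49).
Need 5⁻¹ mod 49. Extended Euclid on (49, 5):
49 = 9*5 + 4
5 = 1*4 + 1
4 = 4*1 + 0
Back-substitute:
1 = 5 − 4
1 = −49 + 10·5
5⁻¹ ≡ 10 (mod 49), so k ≡ 10·37 ≡ 27 (mod 49).
x = 3 + 5·27 = 138.

138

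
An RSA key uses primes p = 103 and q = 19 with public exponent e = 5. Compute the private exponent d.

φ(n) = (p−1)(q−1) = 102·18 = 1836.
Need d with 5·d ≡ 1 (mod 1836). Apply the extended Euclidean algorithm:
1836 = 367×5 + 1
5 = 5×1 + 0
Back-substitute:
1 = 1836 − 367·5
So 5·(-367) ≡ 1 (mod 1836), hence d ≡ -367 ≡ 1469 (mod 1836).

1469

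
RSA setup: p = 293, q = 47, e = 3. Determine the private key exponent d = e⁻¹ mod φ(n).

φ(n) = (p−1)(q−1) = 292·46 = 13432.
Need d with 3·d ≡ 1 (mod 13432). Apply the extended Euclidean algorithm:
13432 = 4477·3 + 1
3 = 3·1 + 0
Back-substitute:
1 = 13432 − 4477·3
So 3·(-4477) ≡ 1 (mod 13432), hence d ≡ -4477 ≡ 8955 (mod 13432).

8955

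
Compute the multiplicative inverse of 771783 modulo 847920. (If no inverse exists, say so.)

no inverse exists

Compute gcd(771783, 847920):
847920 = 1*771783 + 76137
771783 = 10*76137 + 10413
76137 = 7*10413 + 3246
10413 = 3*3246 + 675
3246 = 4*675 + 546
675 = 1*546 + 129
546 = 4*129 + 30
129 = 4*30 + 9
30 = 3*9 + 3
9 = 3*3 + 0
Since gcd = 3 > 1, 771783 is not a unit mod 847920.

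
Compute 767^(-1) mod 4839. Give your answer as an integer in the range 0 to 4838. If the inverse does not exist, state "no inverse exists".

3716

Apply the Euclidean algorithm to 4839 and 767:
4839 = 6·767 + 237
767 = 3·237 + 56
237 = 4·56 + 13
56 = 4·13 + 4
13 = 3·4 + 1
4 = 4·1 + 0
gcd = 1, so the inverse exists. Back-substitute:
1 = 13 − 3·4
1 = −3·56 + 13·13
1 = 13·237 − 55·56
1 = −55·767 + 178·237
1 = 178·4839 − 1123·767
Hence 767⁻¹ ≡ -1123 ≡ 3716 (mod 4839).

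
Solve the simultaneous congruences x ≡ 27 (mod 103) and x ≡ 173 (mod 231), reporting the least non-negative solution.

5486

Write x = 27 + 103·k. Then 103·k ≡ 173 − 27 ≡ 146 (mod 231).
Need 103⁻¹ mod 231. Extended Euclid on (231, 103):
231 = 2×103 + 25
103 = 4×25 + 3
25 = 8×3 + 1
3 = 3×1 + 0
Back-substitute:
1 = 25 − 8·3
1 = −8·103 + 33·25
1 = 33·231 − 74·103
103⁻¹ ≡ 157 (mod 231), so k ≡ 157·146 ≡ 53 (mod 231).
x = 27 + 103·53 = 5486.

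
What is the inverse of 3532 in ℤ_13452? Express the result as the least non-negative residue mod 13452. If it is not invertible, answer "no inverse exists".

Compute gcd(3532, 13452):
13452 = 3·3532 + 2856
3532 = 1·2856 + 676
2856 = 4·676 + 152
676 = 4·152 + 68
152 = 2·68 + 16
68 = 4·16 + 4
16 = 4·4 + 0
gcd(3532, 13452) = 4 ≠ 1, so 3532 has no multiplicative inverse modulo 13452.

no inverse exists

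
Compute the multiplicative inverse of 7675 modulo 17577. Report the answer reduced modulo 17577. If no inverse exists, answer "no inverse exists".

Extended Euclidean algorithm:
17577 = 2×7675 + 2227
7675 = 3×2227 + 994
2227 = 2×994 + 239
994 = 4×239 + 38
239 = 6×38 + 11
38 = 3×11 + 5
11 = 2×5 + 1
5 = 5×1 + 0
The gcd is 1. Working backward:
1 = 11 − 2·5
1 = −2·38 + 7·11
1 = 7·239 − 44·38
1 = −44·994 + 183·239
1 = 183·2227 − 410·994
1 = −410·7675 + 1413·2227
1 = 1413·17577 − 3236·7675
Thus 7675·(-3236) ≡ 1 (mod 17577); reducing, -3236 mod 17577 = 14341.

14341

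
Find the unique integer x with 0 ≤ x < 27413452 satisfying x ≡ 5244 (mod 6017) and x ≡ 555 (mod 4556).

2237551

Write x = 5244 + 6017·k. Then 6017·k ≡ 555 − 5244 ≡ 4423 (mod 4556).
Need 6017⁻¹ mod 4556. Extended Euclid on (4556, 1461):
4556 = 3*1461 + 173
1461 = 8*173 + 77
173 = 2*77 + 19
77 = 4*19 + 1
19 = 19*1 + 0
Back-substitute:
1 = 77 − 4·19
1 = −4·173 + 9·77
1 = 9·1461 − 76·173
1 = −76·4556 + 237·1461
6017⁻¹ ≡ 237 (mod 4556), so k ≡ 237·4423 ≡ 371 (mod 4556).
x = 5244 + 6017·371 = 2237551.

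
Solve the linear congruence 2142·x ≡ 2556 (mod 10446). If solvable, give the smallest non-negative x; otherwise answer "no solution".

1552

First find gcd(2142, 10446):
10446 = 4·2142 + 1878
2142 = 1·1878 + 264
1878 = 7·264 + 30
264 = 8·30 + 24
30 = 1·24 + 6
24 = 4·6 + 0
gcd = 6 and 6 | 2556, so solutions exist. Divide through by 6: 357x ≡ 426 (mod 1741).
Now find 357⁻¹ mod 1741:
1741 = 4·357 + 313
357 = 1·313 + 44
313 = 7·44 + 5
44 = 8·5 + 4
5 = 1·4 + 1
4 = 4·1 + 0
Back-substitute:
1 = 5 − 4
1 = −44 + 9·5
1 = 9·313 − 64·44
1 = −64·357 + 73·313
1 = 73·1741 − 356·357
So 357·(-356) ≡ 1 (mod 1741), i.e. 357⁻¹ ≡ 1385.
Then x ≡ 1385·426 ≡ 1552 (mod 1741); the smallest non-negative solution is x = 1552.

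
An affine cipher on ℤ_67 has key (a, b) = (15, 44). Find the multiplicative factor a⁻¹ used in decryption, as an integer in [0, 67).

Run Euclid on (67, 15):
67 = 4·15 + 7
15 = 2·7 + 1
7 = 7·1 + 0
gcd = 1, so the inverse exists. Back-substitute:
1 = 15 − 2·7
1 = −2·67 + 9·15
So 15·9 ≡ 1 (mod 67).

9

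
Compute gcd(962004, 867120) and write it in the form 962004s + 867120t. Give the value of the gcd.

12

Apply Euclid's algorithm to 962004 and 867120:
962004 = 1·867120 + 94884
867120 = 9·94884 + 13164
94884 = 7·13164 + 2736
13164 = 4·2736 + 2220
2736 = 1·2220 + 516
2220 = 4·516 + 156
516 = 3·156 + 48
156 = 3·48 + 12
48 = 4·12 + 0
gcd(962004, 867120) = 12.
Working backward:
12 = 156 − 3·48
12 = −3·516 + 10·156
12 = 10·2220 − 43·516
12 = −43·2736 + 53·2220
12 = 53·13164 − 255·2736
12 = −255·94884 + 1838·13164
12 = 1838·867120 − 16797·94884
12 = −16797·962004 + 18635·867120
So 12 = (-16797)·962004 + (18635)·867120.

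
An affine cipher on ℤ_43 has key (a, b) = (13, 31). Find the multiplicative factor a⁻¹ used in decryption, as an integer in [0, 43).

Apply the Euclidean algorithm to 43 and 13:
43 = 3*13 + 4
13 = 3*4 + 1
4 = 4*1 + 0
gcd = 1, so the inverse exists. Back-substitute:
1 = 13 − 3·4
1 = −3·43 + 10·13
So 13·10 ≡ 1 (mod 43).

10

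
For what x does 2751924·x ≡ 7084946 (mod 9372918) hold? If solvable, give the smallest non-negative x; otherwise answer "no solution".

no solution

gcd(2751924, 9372918):
9372918 = 3×2751924 + 1117146
2751924 = 2×1117146 + 517632
1117146 = 2×517632 + 81882
517632 = 6×81882 + 26340
81882 = 3×26340 + 2862
26340 = 9×2862 + 582
2862 = 4×582 + 534
582 = 1×534 + 48
534 = 11×48 + 6
48 = 8×6 + 0
gcd = 6, but 6 ∤ 7084946, so the congruence has no solution.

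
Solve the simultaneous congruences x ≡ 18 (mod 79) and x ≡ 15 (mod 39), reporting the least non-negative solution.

2862

Write x = 18 + 79·k. Then 79·k ≡ 15 − 18 ≡ 36 (mod 39).
Need 79⁻¹ mod 39. Extended Euclid on (39, 1):
39 = 39×1 + 0
79⁻¹ ≡ 1 (mod 39), so k ≡ 1·36 ≡ 36 (mod 39).
x = 18 + 79·36 = 2862.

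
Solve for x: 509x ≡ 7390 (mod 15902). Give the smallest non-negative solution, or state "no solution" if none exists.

3826

First find gcd(509, 15902):
15902 = 31×509 + 123
509 = 4×123 + 17
123 = 7×17 + 4
17 = 4×4 + 1
4 = 4×1 + 0
gcd = 1, so a unique solution mod 15902 exists.
Back-substitute for the Bézout coefficients:
1 = 17 − 4·4
1 = −4·123 + 29·17
1 = 29·509 − 120·123
1 = −120·15902 + 3749·509
So 509·(3749) ≡ 1 (mod 15902), giving 509⁻¹ ≡ 3749.
x ≡ 509⁻¹·7390 ≡ 3749·7390 ≡ 3826 (mod 15902).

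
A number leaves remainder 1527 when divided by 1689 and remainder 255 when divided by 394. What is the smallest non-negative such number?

Write x = 1527 + 1689·k. Then 1689·k ≡ 255 − 1527 ≡ 304 (mod 394).
Need 1689⁻¹ mod 394. Extended Euclid on (394, 113):
394 = 3·113 + 55
113 = 2·55 + 3
55 = 18·3 + 1
3 = 3·1 + 0
Back-substitute:
1 = 55 − 18·3
1 = −18·113 + 37·55
1 = 37·394 − 129·113
1689⁻¹ ≡ 265 (mod 394), so k ≡ 265·304 ≡ 184 (mod 394).
x = 1527 + 1689·184 = 312303.

312303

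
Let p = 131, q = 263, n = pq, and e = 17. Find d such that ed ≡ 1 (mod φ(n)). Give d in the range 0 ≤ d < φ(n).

φ(n) = (p−1)(q−1) = 130·262 = 34060.
Need d with 17·d ≡ 1 (mod 34060). Apply the extended Euclidean algorithm:
34060 = 2003×17 + 9
17 = 1×9 + 8
9 = 1×8 + 1
8 = 8×1 + 0
Back-substitute:
1 = 9 − 8
1 = −17 + 2·9
1 = 2·34060 − 4007·17
So 17·(-4007) ≡ 1 (mod 34060), hence d ≡ -4007 ≡ 30053 (mod 34060).

30053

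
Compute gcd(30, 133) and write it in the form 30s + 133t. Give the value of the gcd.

1

Repeated division:
133 = 4·30 + 13
30 = 2·13 + 4
13 = 3·4 + 1
4 = 4·1 + 0
gcd(30, 133) = 1.
Back-substituting:
1 = 13 − 3·4
1 = −3·30 + 7·13
1 = 7·133 − 31·30
So 1 = (7)·133 + (-31)·30.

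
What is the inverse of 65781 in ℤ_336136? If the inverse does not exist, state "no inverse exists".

82837

Apply the Euclidean algorithm to 336136 and 65781:
336136 = 5·65781 + 7231
65781 = 9·7231 + 702
7231 = 10·702 + 211
702 = 3·211 + 69
211 = 3·69 + 4
69 = 17·4 + 1
4 = 4·1 + 0
Since gcd(65781, 336136) = 1, back-substitute to write 1 as a combination:
1 = 69 − 17·4
1 = −17·211 + 52·69
1 = 52·702 − 173·211
1 = −173·7231 + 1782·702
1 = 1782·65781 − 16211·7231
1 = −16211·336136 + 82837·65781
So 65781·82837 ≡ 1 (mod 336136).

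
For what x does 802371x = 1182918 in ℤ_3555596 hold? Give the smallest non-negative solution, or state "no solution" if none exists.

2111142

First find gcd(802371, 3555596):
3555596 = 4*802371 + 346112
802371 = 2*346112 + 110147
346112 = 3*110147 + 15671
110147 = 7*15671 + 450
15671 = 34*450 + 371
450 = 1*371 + 79
371 = 4*79 + 55
79 = 1*55 + 24
55 = 2*24 + 7
24 = 3*7 + 3
7 = 2*3 + 1
3 = 3*1 + 0
gcd = 1, so a unique solution mod 3555596 exists.
Back-substitute for the Bézout coefficients:
1 = 7 − 2·3
1 = −2·24 + 7·7
1 = 7·55 − 16·24
1 = −16·79 + 23·55
1 = 23·371 − 108·79
1 = −108·450 + 131·371
1 = 131·15671 − 4562·450
1 = −4562·110147 + 32065·15671
1 = 32065·346112 − 100757·110147
1 = −100757·802371 + 233579·346112
1 = 233579·3555596 − 1035073·802371
So 802371·(-1035073) ≡ 1 (mod 3555596), giving 802371⁻¹ ≡ 2520523.
x ≡ 802371⁻¹·1182918 ≡ 2520523·1182918 ≡ 2111142 (mod 3555596).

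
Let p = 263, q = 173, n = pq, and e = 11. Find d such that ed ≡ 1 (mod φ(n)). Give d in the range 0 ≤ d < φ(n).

16387

φ(n) = (p−1)(q−1) = 262·172 = 45064.
Need d with 11·d ≡ 1 (mod 45064). Apply the extended Euclidean algorithm:
45064 = 4096·11 + 8
11 = 1·8 + 3
8 = 2·3 + 2
3 = 1·2 + 1
2 = 2·1 + 0
Back-substitute:
1 = 3 − 2
1 = −8 + 3·3
1 = 3·11 − 4·8
1 = −4·45064 + 16387·11
So 11·16387 ≡ 1 (mod 45064), hence d = 16387.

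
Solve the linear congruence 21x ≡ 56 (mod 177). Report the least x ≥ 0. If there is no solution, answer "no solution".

gcd(21, 177):
177 = 8·21 + 9
21 = 2·9 + 3
9 = 3·3 + 0
gcd = 3, but 3 ∤ 56, so the congruence has no solution.

no solution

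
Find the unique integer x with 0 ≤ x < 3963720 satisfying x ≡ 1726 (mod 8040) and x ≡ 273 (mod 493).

Write x = 1726 + 8040·k. Then 8040·k ≡ 273 − 1726 ≡ 26 (mod 493).
Need 8040⁻¹ mod 493. Extended Euclid on (493, 152):
493 = 3×152 + 37
152 = 4×37 + 4
37 = 9×4 + 1
4 = 4×1 + 0
Back-substitute:
1 = 37 − 9·4
1 = −9·152 + 37·37
1 = 37·493 − 120·152
8040⁻¹ ≡ 373 (mod 493), so k ≡ 373·26 ≡ 331 (mod 493).
x = 1726 + 8040·331 = 2662966.

2662966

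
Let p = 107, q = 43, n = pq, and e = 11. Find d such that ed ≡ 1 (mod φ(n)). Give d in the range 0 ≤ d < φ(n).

1619

φ(n) = (p−1)(q−1) = 106·42 = 4452.
Need d with 11·d ≡ 1 (mod 4452). Apply the extended Euclidean algorithm:
4452 = 404×11 + 8
11 = 1×8 + 3
8 = 2×3 + 2
3 = 1×2 + 1
2 = 2×1 + 0
Back-substitute:
1 = 3 − 2
1 = −8 + 3·3
1 = 3·11 − 4·8
1 = −4·4452 + 1619·11
So 11·1619 ≡ 1 (mod 4452), hence d = 1619.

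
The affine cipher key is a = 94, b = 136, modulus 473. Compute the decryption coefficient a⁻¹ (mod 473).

gcd(473, 94) by repeated division:
473 = 5×94 + 3
94 = 31×3 + 1
3 = 3×1 + 0
Since gcd(94, 473) = 1, back-substitute to write 1 as a combination:
1 = 94 − 31·3
1 = −31·473 + 156·94
So 94·156 ≡ 1 (mod 473).

156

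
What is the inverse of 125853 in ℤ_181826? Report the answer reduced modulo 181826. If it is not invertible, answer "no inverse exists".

83271

Run Euclid on (181826, 125853):
181826 = 1×125853 + 55973
125853 = 2×55973 + 13907
55973 = 4×13907 + 345
13907 = 40×345 + 107
345 = 3×107 + 24
107 = 4×24 + 11
24 = 2×11 + 2
11 = 5×2 + 1
2 = 2×1 + 0
Since gcd(125853, 181826) = 1, back-substitute to write 1 as a combination:
1 = 11 − 5·2
1 = −5·24 + 11·11
1 = 11·107 − 49·24
1 = −49·345 + 158·107
1 = 158·13907 − 6369·345
1 = −6369·55973 + 25634·13907
1 = 25634·125853 − 57637·55973
1 = −57637·181826 + 83271·125853
So 125853·83271 ≡ 1 (mod 181826).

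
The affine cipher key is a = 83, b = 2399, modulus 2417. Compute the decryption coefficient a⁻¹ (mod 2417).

1689

Run Euclid on (2417, 83):
2417 = 29·83 + 10
83 = 8·10 + 3
10 = 3·3 + 1
3 = 3·1 + 0
The gcd is 1. Working backward:
1 = 10 − 3·3
1 = −3·83 + 25·10
1 = 25·2417 − 728·83
Thus 83·(-728) ≡ 1 (mod 2417); reducing, -728 mod 2417 = 1689.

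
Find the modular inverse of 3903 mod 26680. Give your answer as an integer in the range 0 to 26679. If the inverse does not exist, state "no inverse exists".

24807

Extended Euclidean algorithm:
26680 = 6*3903 + 3262
3903 = 1*3262 + 641
3262 = 5*641 + 57
641 = 11*57 + 14
57 = 4*14 + 1
14 = 14*1 + 0
The gcd is 1. Working backward:
1 = 57 − 4·14
1 = −4·641 + 45·57
1 = 45·3262 − 229·641
1 = −229·3903 + 274·3262
1 = 274·26680 − 1873·3903
Thus 3903·(-1873) ≡ 1 (mod 26680); reducing, -1873 mod 26680 = 24807.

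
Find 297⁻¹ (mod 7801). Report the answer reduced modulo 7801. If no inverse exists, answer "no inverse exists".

5332

gcd(7801, 297) by repeated division:
7801 = 26*297 + 79
297 = 3*79 + 60
79 = 1*60 + 19
60 = 3*19 + 3
19 = 6*3 + 1
3 = 3*1 + 0
gcd = 1, so the inverse exists. Back-substitute:
1 = 19 − 6·3
1 = −6·60 + 19·19
1 = 19·79 − 25·60
1 = −25·297 + 94·79
1 = 94·7801 − 2469·297
Thus 297·(-2469) ≡ 1 (mod 7801); reducing, -2469 mod 7801 = 5332.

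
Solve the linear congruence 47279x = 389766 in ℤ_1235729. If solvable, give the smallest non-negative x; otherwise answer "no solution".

First find gcd(47279, 1235729):
1235729 = 26*47279 + 6475
47279 = 7*6475 + 1954
6475 = 3*1954 + 613
1954 = 3*613 + 115
613 = 5*115 + 38
115 = 3*38 + 1
38 = 38*1 + 0
gcd = 1, so a unique solution mod 1235729 exists.
Back-substitute for the Bézout coefficients:
1 = 115 − 3·38
1 = −3·613 + 16·115
1 = 16·1954 − 51·613
1 = −51·6475 + 169·1954
1 = 169·47279 − 1234·6475
1 = −1234·1235729 + 32253·47279
So 47279·(32253) ≡ 1 (mod 1235729), giving 47279⁻¹ ≡ 32253.
x ≡ 47279⁻¹·389766 ≡ 32253·389766 ≡ 51681 (mod 1235729).

51681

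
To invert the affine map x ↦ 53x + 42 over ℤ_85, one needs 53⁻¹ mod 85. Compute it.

gcd(85, 53) by repeated division:
85 = 1·53 + 32
53 = 1·32 + 21
32 = 1·21 + 11
21 = 1·11 + 10
11 = 1·10 + 1
10 = 10·1 + 0
gcd = 1, so the inverse exists. Back-substitute:
1 = 11 − 10
1 = −21 + 2·11
1 = 2·32 − 3·21
1 = −3·53 + 5·32
1 = 5·85 − 8·53
So 53·(-8) ≡ 1 (mod 85), and -8 ≡ 77 (mod 85).

77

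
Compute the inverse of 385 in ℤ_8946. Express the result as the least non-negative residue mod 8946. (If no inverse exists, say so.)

Euclidean algorithm on 8946, 385:
8946 = 23*385 + 91
385 = 4*91 + 21
91 = 4*21 + 7
21 = 3*7 + 0
gcd(385, 8946) = 7 ≠ 1, so 385 has no multiplicative inverse modulo 8946.

no inverse exists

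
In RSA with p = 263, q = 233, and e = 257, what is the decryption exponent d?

52033

φ(n) = (p−1)(q−1) = 262·232 = 60784.
Need d with 257·d ≡ 1 (mod 60784). Apply the extended Euclidean algorithm:
60784 = 236·257 + 132
257 = 1·132 + 125
132 = 1·125 + 7
125 = 17·7 + 6
7 = 1·6 + 1
6 = 6·1 + 0
Back-substitute:
1 = 7 − 6
1 = −125 + 18·7
1 = 18·132 − 19·125
1 = −19·257 + 37·132
1 = 37·60784 − 8751·257
So 257·(-8751) ≡ 1 (mod 60784), hence d ≡ -8751 ≡ 52033 (mod 60784).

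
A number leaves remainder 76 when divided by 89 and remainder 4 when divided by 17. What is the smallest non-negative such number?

1500

Write x = 76 + 89·k. Then 89·k ≡ 4 − 76 ≡ 13 (mod 17).
Need 89⁻¹ mod 17. Extended Euclid on (17, 4):
17 = 4*4 + 1
4 = 4*1 + 0
Back-substitute:
1 = 17 − 4·4
89⁻¹ ≡ 13 (mod 17), so k ≡ 13·13 ≡ 16 (mod 17).
x = 76 + 89·16 = 1500.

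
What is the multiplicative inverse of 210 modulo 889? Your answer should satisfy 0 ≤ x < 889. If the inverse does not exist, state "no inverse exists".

Euclidean algorithm on 889, 210:
889 = 4·210 + 49
210 = 4·49 + 14
49 = 3·14 + 7
14 = 2·7 + 0
The gcd is 7, not 1, hence no inverse exists.

no inverse exists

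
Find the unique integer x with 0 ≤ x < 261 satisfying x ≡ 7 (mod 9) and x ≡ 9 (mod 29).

Write x = 7 + 9·k. Then 9·k ≡ 9 − 7 ≡ 2 (mod 29).
Need 9⁻¹ mod 29. Extended Euclid on (29, 9):
29 = 3·9 + 2
9 = 4·2 + 1
2 = 2·1 + 0
Back-substitute:
1 = 9 − 4·2
1 = −4·29 + 13·9
9⁻¹ ≡ 13 (mod 29), so k ≡ 13·2 ≡ 26 (mod 29).
x = 7 + 9·26 = 241.

241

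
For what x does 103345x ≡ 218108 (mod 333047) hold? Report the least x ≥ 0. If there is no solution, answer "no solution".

8771

First find gcd(103345, 333047):
333047 = 3×103345 + 23012
103345 = 4×23012 + 11297
23012 = 2×11297 + 418
11297 = 27×418 + 11
418 = 38×11 + 0
gcd = 11 and 11 | 218108, so solutions exist. Divide through by 11: 9395x ≡ 19828 (mod 30277).
Now find 9395⁻¹ mod 30277:
30277 = 3·9395 + 2092
9395 = 4·2092 + 1027
2092 = 2·1027 + 38
1027 = 27·38 + 1
38 = 38·1 + 0
Back-substitute:
1 = 1027 − 27·38
1 = −27·2092 + 55·1027
1 = 55·9395 − 247·2092
1 = −247·30277 + 796·9395
So 9395⁻¹ ≡ 796 (mod 30277).
Then x ≡ 796·19828 ≡ 8771 (mod 30277); the smallest non-negative solution is x = 8771.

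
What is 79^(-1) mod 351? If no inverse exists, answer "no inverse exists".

40

Apply the Euclidean algorithm to 351 and 79:
351 = 4·79 + 35
79 = 2·35 + 9
35 = 3·9 + 8
9 = 1·8 + 1
8 = 8·1 + 0
Since gcd(79, 351) = 1, back-substitute to write 1 as a combination:
1 = 9 − 8
1 = −35 + 4·9
1 = 4·79 − 9·35
1 = −9·351 + 40·79
So 79·40 ≡ 1 (mod 351).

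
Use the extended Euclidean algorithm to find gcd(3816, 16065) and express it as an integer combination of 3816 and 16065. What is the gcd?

9

Repeated division:
16065 = 4*3816 + 801
3816 = 4*801 + 612
801 = 1*612 + 189
612 = 3*189 + 45
189 = 4*45 + 9
45 = 5*9 + 0
gcd(3816, 16065) = 9.
Express as a combination:
9 = 189 − 4·45
9 = −4·612 + 13·189
9 = 13·801 − 17·612
9 = −17·3816 + 81·801
9 = 81·16065 − 341·3816
So 9 = (81)·16065 + (-341)·3816.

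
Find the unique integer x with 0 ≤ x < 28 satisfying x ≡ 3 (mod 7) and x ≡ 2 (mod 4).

Write x = 3 + 7·k. Then 7·k ≡ 2 − 3 ≡ 3 (mod 4).
Need 7⁻¹ mod 4. Extended Euclid on (4, 3):
4 = 1*3 + 1
3 = 3*1 + 0
Back-substitute:
1 = 4 − 3
7⁻¹ ≡ 3 (mod 4), so k ≡ 3·3 ≡ 1 (mod 4).
x = 3 + 7·1 = 10.

10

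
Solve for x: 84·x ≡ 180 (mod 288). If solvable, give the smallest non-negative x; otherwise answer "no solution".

9

First find gcd(84, 288):
288 = 3*84 + 36
84 = 2*36 + 12
36 = 3*12 + 0
gcd = 12 and 12 | 180, so solutions exist. Divide through by 12: 7x ≡ 15 (mod 24).
Now find 7⁻¹ mod 24:
24 = 3·7 + 3
7 = 2·3 + 1
3 = 3·1 + 0
Back-substitute:
1 = 7 − 2·3
1 = −2·24 + 7·7
So 7⁻¹ ≡ 7 (mod 24).
Then x ≡ 7·15 ≡ 9 (mod 24); the smallest non-negative solution is x = 9.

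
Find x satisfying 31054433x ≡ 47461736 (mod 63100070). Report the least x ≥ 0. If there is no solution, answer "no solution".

7579012

First find gcd(31054433, 63100070):
63100070 = 2*31054433 + 991204
31054433 = 31*991204 + 327109
991204 = 3*327109 + 9877
327109 = 33*9877 + 1168
9877 = 8*1168 + 533
1168 = 2*533 + 102
533 = 5*102 + 23
102 = 4*23 + 10
23 = 2*10 + 3
10 = 3*3 + 1
3 = 3*1 + 0
gcd = 1, so a unique solution mod 63100070 exists.
Back-substitute for the Bézout coefficients:
1 = 10 − 3·3
1 = −3·23 + 7·10
1 = 7·102 − 31·23
1 = −31·533 + 162·102
1 = 162·1168 − 355·533
1 = −355·9877 + 3002·1168
1 = 3002·327109 − 99421·9877
1 = −99421·991204 + 301265·327109
1 = 301265·31054433 − 9438636·991204
1 = −9438636·63100070 + 19178537·31054433
So 31054433·(19178537) ≡ 1 (mod 63100070), giving 31054433⁻¹ ≡ 19178537.
x ≡ 31054433⁻¹·47461736 ≡ 19178537·47461736 ≡ 7579012 (mod 63100070).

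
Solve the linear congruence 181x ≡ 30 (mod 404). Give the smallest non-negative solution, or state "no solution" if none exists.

First find gcd(181, 404):
404 = 2×181 + 42
181 = 4×42 + 13
42 = 3×13 + 3
13 = 4×3 + 1
3 = 3×1 + 0
gcd = 1, so a unique solution mod 404 exists.
Back-substitute for the Bézout coefficients:
1 = 13 − 4·3
1 = −4·42 + 13·13
1 = 13·181 − 56·42
1 = −56·404 + 125·181
So 181·(125) ≡ 1 (mod 404), giving 181⁻¹ ≡ 125.
x ≡ 181⁻¹·30 ≡ 125·30 ≡ 114 (mod 404).

114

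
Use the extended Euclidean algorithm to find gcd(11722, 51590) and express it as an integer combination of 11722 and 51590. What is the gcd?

Apply Euclid's algorithm to 51590 and 11722:
51590 = 4*11722 + 4702
11722 = 2*4702 + 2318
4702 = 2*2318 + 66
2318 = 35*66 + 8
66 = 8*8 + 2
8 = 4*2 + 0
gcd(11722, 51590) = 2.
Express as a combination:
2 = 66 − 8·8
2 = −8·2318 + 281·66
2 = 281·4702 − 570·2318
2 = −570·11722 + 1421·4702
2 = 1421·51590 − 6254·11722
So 2 = (1421)·51590 + (-6254)·11722.

2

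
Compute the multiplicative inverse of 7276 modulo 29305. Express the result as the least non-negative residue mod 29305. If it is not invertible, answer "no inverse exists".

gcd(29305, 7276) by repeated division:
29305 = 4·7276 + 201
7276 = 36·201 + 40
201 = 5·40 + 1
40 = 40·1 + 0
The gcd is 1. Working backward:
1 = 201 − 5·40
1 = −5·7276 + 181·201
1 = 181·29305 − 729·7276
Thus 7276·(-729) ≡ 1 (mod 29305); reducing, -729 mod 29305 = 28576.

28576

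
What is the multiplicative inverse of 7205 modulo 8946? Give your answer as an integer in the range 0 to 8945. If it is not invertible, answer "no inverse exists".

Extended Euclidean algorithm:
8946 = 1×7205 + 1741
7205 = 4×1741 + 241
1741 = 7×241 + 54
241 = 4×54 + 25
54 = 2×25 + 4
25 = 6×4 + 1
4 = 4×1 + 0
gcd = 1, so the inverse exists. Back-substitute:
1 = 25 − 6·4
1 = −6·54 + 13·25
1 = 13·241 − 58·54
1 = −58·1741 + 419·241
1 = 419·7205 − 1734·1741
1 = −1734·8946 + 2153·7205
So 7205·2153 ≡ 1 (mod 8946).

2153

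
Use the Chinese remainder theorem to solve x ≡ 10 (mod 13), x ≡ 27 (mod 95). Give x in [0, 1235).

Write x = 10 + 13·k. Then 13·k ≡ 27 − 10 ≡ 17 (mod 95).
Need 13⁻¹ mod 95. Extended Euclid on (95, 13):
95 = 7*13 + 4
13 = 3*4 + 1
4 = 4*1 + 0
Back-substitute:
1 = 13 − 3·4
1 = −3·95 + 22·13
13⁻¹ ≡ 22 (mod 95), so k ≡ 22·17 ≡ 89 (mod 95).
x = 10 + 13·89 = 1167.

1167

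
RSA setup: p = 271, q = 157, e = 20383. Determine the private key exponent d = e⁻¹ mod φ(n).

17887

φ(n) = (p−1)(q−1) = 270·156 = 42120.
Need d with 20383·d ≡ 1 (mod 42120). Apply the extended Euclidean algorithm:
42120 = 2*20383 + 1354
20383 = 15*1354 + 73
1354 = 18*73 + 40
73 = 1*40 + 33
40 = 1*33 + 7
33 = 4*7 + 5
7 = 1*5 + 2
5 = 2*2 + 1
2 = 2*1 + 0
Back-substitute:
1 = 5 − 2·2
1 = −2·7 + 3·5
1 = 3·33 − 14·7
1 = −14·40 + 17·33
1 = 17·73 − 31·40
1 = −31·1354 + 575·73
1 = 575·20383 − 8656·1354
1 = −8656·42120 + 17887·20383
So 20383·17887 ≡ 1 (mod 42120), hence d = 17887.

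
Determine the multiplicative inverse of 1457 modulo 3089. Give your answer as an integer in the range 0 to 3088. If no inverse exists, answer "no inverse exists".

gcd(3089, 1457) by repeated division:
3089 = 2·1457 + 175
1457 = 8·175 + 57
175 = 3·57 + 4
57 = 14·4 + 1
4 = 4·1 + 0
The gcd is 1. Working backward:
1 = 57 − 14·4
1 = −14·175 + 43·57
1 = 43·1457 − 358·175
1 = −358·3089 + 759·1457
So 1457·759 ≡ 1 (mod 3089).

759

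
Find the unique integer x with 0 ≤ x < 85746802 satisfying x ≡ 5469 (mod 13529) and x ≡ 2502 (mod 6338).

11518648

Write x = 5469 + 13529·k. Then 13529·k ≡ 2502 − 5469 ≡ 3371 (mod 6338).
Need 13529⁻¹ mod 6338. Extended Euclid on (6338, 853):
6338 = 7*853 + 367
853 = 2*367 + 119
367 = 3*119 + 10
119 = 11*10 + 9
10 = 1*9 + 1
9 = 9*1 + 0
Back-substitute:
1 = 10 − 9
1 = −119 + 12·10
1 = 12·367 − 37·119
1 = −37·853 + 86·367
1 = 86·6338 − 639·853
13529⁻¹ ≡ 5699 (mod 6338), so k ≡ 5699·3371 ≡ 851 (mod 6338).
x = 5469 + 13529·851 = 11518648.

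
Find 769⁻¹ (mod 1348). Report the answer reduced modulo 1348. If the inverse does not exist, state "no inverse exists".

149

Run Euclid on (1348, 769):
1348 = 1*769 + 579
769 = 1*579 + 190
579 = 3*190 + 9
190 = 21*9 + 1
9 = 9*1 + 0
gcd = 1, so the inverse exists. Back-substitute:
1 = 190 − 21·9
1 = −21·579 + 64·190
1 = 64·769 − 85·579
1 = −85·1348 + 149·769
So 769·149 ≡ 1 (mod 1348).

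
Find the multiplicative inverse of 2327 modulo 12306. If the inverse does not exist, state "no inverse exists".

2861

Apply the Euclidean algorithm to 12306 and 2327:
12306 = 5*2327 + 671
2327 = 3*671 + 314
671 = 2*314 + 43
314 = 7*43 + 13
43 = 3*13 + 4
13 = 3*4 + 1
4 = 4*1 + 0
The gcd is 1. Working backward:
1 = 13 − 3·4
1 = −3·43 + 10·13
1 = 10·314 − 73·43
1 = −73·671 + 156·314
1 = 156·2327 − 541·671
1 = −541·12306 + 2861·2327
So 2327·2861 ≡ 1 (mod 12306).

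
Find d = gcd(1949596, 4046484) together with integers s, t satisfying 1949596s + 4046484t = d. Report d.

4

Apply Euclid's algorithm to 4046484 and 1949596:
4046484 = 2×1949596 + 147292
1949596 = 13×147292 + 34800
147292 = 4×34800 + 8092
34800 = 4×8092 + 2432
8092 = 3×2432 + 796
2432 = 3×796 + 44
796 = 18×44 + 4
44 = 11×4 + 0
gcd(1949596, 4046484) = 4.
Express as a combination:
4 = 796 − 18·44
4 = −18·2432 + 55·796
4 = 55·8092 − 183·2432
4 = −183·34800 + 787·8092
4 = 787·147292 − 3331·34800
4 = −3331·1949596 + 44090·147292
4 = 44090·4046484 − 91511·1949596
So 4 = (44090)·4046484 + (-91511)·1949596.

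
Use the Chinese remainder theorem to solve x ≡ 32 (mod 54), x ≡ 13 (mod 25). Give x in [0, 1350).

Write x = 32 + 54·k. Then 54·k ≡ 13 − 32 ≡ 6 (mod 25).
Need 54⁻¹ mod 25. Extended Euclid on (25, 4):
25 = 6×4 + 1
4 = 4×1 + 0
Back-substitute:
1 = 25 − 6·4
54⁻¹ ≡ 19 (mod 25), so k ≡ 19·6 ≡ 14 (mod 25).
x = 32 + 54·14 = 788.

788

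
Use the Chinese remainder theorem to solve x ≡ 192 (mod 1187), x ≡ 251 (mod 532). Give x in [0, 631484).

Write x = 192 + 1187·k. Then 1187·k ≡ 251 − 192 ≡ 59 (mod 532).
Need 1187⁻¹ mod 532. Extended Euclid on (532, 123):
532 = 4×123 + 40
123 = 3×40 + 3
40 = 13×3 + 1
3 = 3×1 + 0
Back-substitute:
1 = 40 − 13·3
1 = −13·123 + 40·40
1 = 40·532 − 173·123
1187⁻¹ ≡ 359 (mod 532), so k ≡ 359·59 ≡ 433 (mod 532).
x = 192 + 1187·433 = 514163.

514163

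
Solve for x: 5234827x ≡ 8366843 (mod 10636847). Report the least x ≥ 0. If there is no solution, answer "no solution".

gcd(5234827, 10636847):
10636847 = 2×5234827 + 167193
5234827 = 31×167193 + 51844
167193 = 3×51844 + 11661
51844 = 4×11661 + 5200
11661 = 2×5200 + 1261
5200 = 4×1261 + 156
1261 = 8×156 + 13
156 = 12×13 + 0
gcd = 13, but 13 ∤ 8366843, so the congruence has no solution.

no solution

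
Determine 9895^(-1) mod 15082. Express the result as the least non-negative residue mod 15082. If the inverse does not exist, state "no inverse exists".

Run Euclid on (15082, 9895):
15082 = 1·9895 + 5187
9895 = 1·5187 + 4708
5187 = 1·4708 + 479
4708 = 9·479 + 397
479 = 1·397 + 82
397 = 4·82 + 69
82 = 1·69 + 13
69 = 5·13 + 4
13 = 3·4 + 1
4 = 4·1 + 0
The gcd is 1. Working backward:
1 = 13 − 3·4
1 = −3·69 + 16·13
1 = 16·82 − 19·69
1 = −19·397 + 92·82
1 = 92·479 − 111·397
1 = −111·4708 + 1091·479
1 = 1091·5187 − 1202·4708
1 = −1202·9895 + 2293·5187
1 = 2293·15082 − 3495·9895
Thus 9895·(-3495) ≡ 1 (mod 15082); reducing, -3495 mod 15082 = 11587.

11587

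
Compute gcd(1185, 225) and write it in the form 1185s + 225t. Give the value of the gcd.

Apply Euclid's algorithm to 1185 and 225:
1185 = 5*225 + 60
225 = 3*60 + 45
60 = 1*45 + 15
45 = 3*15 + 0
gcd(1185, 225) = 15.
Express as a combination:
15 = 60 − 45
15 = −225 + 4·60
15 = 4·1185 − 21·225
So 15 = (4)·1185 + (-21)·225.

15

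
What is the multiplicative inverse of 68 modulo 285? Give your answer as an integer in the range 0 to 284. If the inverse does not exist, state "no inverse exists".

gcd(285, 68) by repeated division:
285 = 4·68 + 13
68 = 5·13 + 3
13 = 4·3 + 1
3 = 3·1 + 0
The gcd is 1. Working backward:
1 = 13 − 4·3
1 = −4·68 + 21·13
1 = 21·285 − 88·68
Thus 68·(-88) ≡ 1 (mod 285); reducing, -88 mod 285 = 197.

197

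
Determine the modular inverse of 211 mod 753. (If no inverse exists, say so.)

571

Extended Euclidean algorithm:
753 = 3*211 + 120
211 = 1*120 + 91
120 = 1*91 + 29
91 = 3*29 + 4
29 = 7*4 + 1
4 = 4*1 + 0
gcd = 1, so the inverse exists. Back-substitute:
1 = 29 − 7·4
1 = −7·91 + 22·29
1 = 22·120 − 29·91
1 = −29·211 + 51·120
1 = 51·753 − 182·211
Hence 211⁻¹ ≡ -182 ≡ 571 (mod 753).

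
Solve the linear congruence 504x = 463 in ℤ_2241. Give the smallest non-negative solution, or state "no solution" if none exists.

gcd(504, 2241):
2241 = 4·504 + 225
504 = 2·225 + 54
225 = 4·54 + 9
54 = 6·9 + 0
gcd = 9, but 9 ∤ 463, so the congruence has no solution.

no solution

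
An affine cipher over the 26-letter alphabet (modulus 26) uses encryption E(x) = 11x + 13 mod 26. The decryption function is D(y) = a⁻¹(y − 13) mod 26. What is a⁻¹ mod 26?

19

gcd(26, 11) by repeated division:
26 = 2*11 + 4
11 = 2*4 + 3
4 = 1*3 + 1
3 = 3*1 + 0
gcd = 1, so the inverse exists. Back-substitute:
1 = 4 − 3
1 = −11 + 3·4
1 = 3·26 − 7·11
Thus 11·(-7) ≡ 1 (mod 26); reducing, -7 mod 26 = 19.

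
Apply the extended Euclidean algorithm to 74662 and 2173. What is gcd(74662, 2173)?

Apply Euclid's algorithm to 74662 and 2173:
74662 = 34×2173 + 780
2173 = 2×780 + 613
780 = 1×613 + 167
613 = 3×167 + 112
167 = 1×112 + 55
112 = 2×55 + 2
55 = 27×2 + 1
2 = 2×1 + 0
gcd(74662, 2173) = 1.
Express as a combination:
1 = 55 − 27·2
1 = −27·112 + 55·55
1 = 55·167 − 82·112
1 = −82·613 + 301·167
1 = 301·780 − 383·613
1 = −383·2173 + 1067·780
1 = 1067·74662 − 36661·2173
So 1 = (1067)·74662 + (-36661)·2173.

1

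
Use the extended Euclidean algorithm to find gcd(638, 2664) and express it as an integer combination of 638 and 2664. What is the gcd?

2

Euclidean algorithm:
2664 = 4×638 + 112
638 = 5×112 + 78
112 = 1×78 + 34
78 = 2×34 + 10
34 = 3×10 + 4
10 = 2×4 + 2
4 = 2×2 + 0
gcd(638, 2664) = 2.
Back-substituting:
2 = 10 − 2·4
2 = −2·34 + 7·10
2 = 7·78 − 16·34
2 = −16·112 + 23·78
2 = 23·638 − 131·112
2 = −131·2664 + 547·638
So 2 = (-131)·2664 + (547)·638.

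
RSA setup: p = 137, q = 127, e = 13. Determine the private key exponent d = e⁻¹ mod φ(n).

7909

φ(n) = (p−1)(q−1) = 136·126 = 17136.
Need d with 13·d ≡ 1 (mod 17136). Apply the extended Euclidean algorithm:
17136 = 1318*13 + 2
13 = 6*2 + 1
2 = 2*1 + 0
Back-substitute:
1 = 13 − 6·2
1 = −6·17136 + 7909·13
So 13·7909 ≡ 1 (mod 17136), hence d = 7909.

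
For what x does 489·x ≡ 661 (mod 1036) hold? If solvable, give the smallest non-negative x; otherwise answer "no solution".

781

First find gcd(489, 1036):
1036 = 2·489 + 58
489 = 8·58 + 25
58 = 2·25 + 8
25 = 3·8 + 1
8 = 8·1 + 0
gcd = 1, so a unique solution mod 1036 exists.
Back-substitute for the Bézout coefficients:
1 = 25 − 3·8
1 = −3·58 + 7·25
1 = 7·489 − 59·58
1 = −59·1036 + 125·489
So 489·(125) ≡ 1 (mod 1036), giving 489⁻¹ ≡ 125.
x ≡ 489⁻¹·661 ≡ 125·661 ≡ 781 (mod 1036).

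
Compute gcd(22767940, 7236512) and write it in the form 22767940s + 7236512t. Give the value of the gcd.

Repeated division:
22767940 = 3×7236512 + 1058404
7236512 = 6×1058404 + 886088
1058404 = 1×886088 + 172316
886088 = 5×172316 + 24508
172316 = 7×24508 + 760
24508 = 32×760 + 188
760 = 4×188 + 8
188 = 23×8 + 4
8 = 2×4 + 0
gcd(22767940, 7236512) = 4.
Back-substituting:
4 = 188 − 23·8
4 = −23·760 + 93·188
4 = 93·24508 − 2999·760
4 = −2999·172316 + 21086·24508
4 = 21086·886088 − 108429·172316
4 = −108429·1058404 + 129515·886088
4 = 129515·7236512 − 885519·1058404
4 = −885519·22767940 + 2786072·7236512
So 4 = (-885519)·22767940 + (2786072)·7236512.

4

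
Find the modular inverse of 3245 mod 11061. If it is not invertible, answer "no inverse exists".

1343

gcd(11061, 3245) by repeated division:
11061 = 3×3245 + 1326
3245 = 2×1326 + 593
1326 = 2×593 + 140
593 = 4×140 + 33
140 = 4×33 + 8
33 = 4×8 + 1
8 = 8×1 + 0
The gcd is 1. Working backward:
1 = 33 − 4·8
1 = −4·140 + 17·33
1 = 17·593 − 72·140
1 = −72·1326 + 161·593
1 = 161·3245 − 394·1326
1 = −394·11061 + 1343·3245
So 3245·1343 ≡ 1 (mod 11061).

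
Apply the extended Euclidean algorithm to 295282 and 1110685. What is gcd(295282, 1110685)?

1

Euclidean algorithm:
1110685 = 3×295282 + 224839
295282 = 1×224839 + 70443
224839 = 3×70443 + 13510
70443 = 5×13510 + 2893
13510 = 4×2893 + 1938
2893 = 1×1938 + 955
1938 = 2×955 + 28
955 = 34×28 + 3
28 = 9×3 + 1
3 = 3×1 + 0
gcd(295282, 1110685) = 1.
Working backward:
1 = 28 − 9·3
1 = −9·955 + 307·28
1 = 307·1938 − 623·955
1 = −623·2893 + 930·1938
1 = 930·13510 − 4343·2893
1 = −4343·70443 + 22645·13510
1 = 22645·224839 − 72278·70443
1 = −72278·295282 + 94923·224839
1 = 94923·1110685 − 357047·295282
So 1 = (94923)·1110685 + (-357047)·295282.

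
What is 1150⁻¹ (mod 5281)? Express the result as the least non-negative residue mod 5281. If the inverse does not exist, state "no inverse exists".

gcd(5281, 1150) by repeated division:
5281 = 4·1150 + 681
1150 = 1·681 + 469
681 = 1·469 + 212
469 = 2·212 + 45
212 = 4·45 + 32
45 = 1·32 + 13
32 = 2·13 + 6
13 = 2·6 + 1
6 = 6·1 + 0
The gcd is 1. Working backward:
1 = 13 − 2·6
1 = −2·32 + 5·13
1 = 5·45 − 7·32
1 = −7·212 + 33·45
1 = 33·469 − 73·212
1 = −73·681 + 106·469
1 = 106·1150 − 179·681
1 = −179·5281 + 822·1150
So 1150·822 ≡ 1 (mod 5281).

822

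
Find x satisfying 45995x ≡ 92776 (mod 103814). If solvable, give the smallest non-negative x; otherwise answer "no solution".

67344

First find gcd(45995, 103814):
103814 = 2·45995 + 11824
45995 = 3·11824 + 10523
11824 = 1·10523 + 1301
10523 = 8·1301 + 115
1301 = 11·115 + 36
115 = 3·36 + 7
36 = 5·7 + 1
7 = 7·1 + 0
gcd = 1, so a unique solution mod 103814 exists.
Back-substitute for the Bézout coefficients:
1 = 36 − 5·7
1 = −5·115 + 16·36
1 = 16·1301 − 181·115
1 = −181·10523 + 1464·1301
1 = 1464·11824 − 1645·10523
1 = −1645·45995 + 6399·11824
1 = 6399·103814 − 14443·45995
So 45995·(-14443) ≡ 1 (mod 103814), giving 45995⁻¹ ≡ 89371.
x ≡ 45995⁻¹·92776 ≡ 89371·92776 ≡ 67344 (mod 103814).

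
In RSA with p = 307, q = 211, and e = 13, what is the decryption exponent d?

φ(n) = (p−1)(q−1) = 306·210 = 64260.
Need d with 13·d ≡ 1 (mod 64260). Apply the extended Euclidean algorithm:
64260 = 4943*13 + 1
13 = 13*1 + 0
Back-substitute:
1 = 64260 − 4943·13
So 13·(-4943) ≡ 1 (mod 64260), hence d ≡ -4943 ≡ 59317 (mod 64260).

59317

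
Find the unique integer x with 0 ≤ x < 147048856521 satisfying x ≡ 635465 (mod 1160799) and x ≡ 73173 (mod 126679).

Write x = 635465 + 1160799·k. Then 1160799·k ≡ 73173 − 635465 ≡ 71103 (mod 126679).
Need 1160799⁻¹ mod 126679. Extended Euclid on (126679, 20688):
126679 = 6*20688 + 2551
20688 = 8*2551 + 280
2551 = 9*280 + 31
280 = 9*31 + 1
31 = 31*1 + 0
Back-substitute:
1 = 280 − 9·31
1 = −9·2551 + 82·280
1 = 82·20688 − 665·2551
1 = −665·126679 + 4072·20688
1160799⁻¹ ≡ 4072 (mod 126679), so k ≡ 4072·71103 ≡ 69901 (mod 126679).
x = 635465 + 1160799·69901 = 81141646364.

81141646364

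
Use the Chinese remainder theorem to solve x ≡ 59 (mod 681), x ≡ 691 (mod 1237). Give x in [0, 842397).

532601

Write x = 59 + 681·k. Then 681·k ≡ 691 − 59 ≡ 632 (mod 1237).
Need 681⁻¹ mod 1237. Extended Euclid on (1237, 681):
1237 = 1*681 + 556
681 = 1*556 + 125
556 = 4*125 + 56
125 = 2*56 + 13
56 = 4*13 + 4
13 = 3*4 + 1
4 = 4*1 + 0
Back-substitute:
1 = 13 − 3·4
1 = −3·56 + 13·13
1 = 13·125 − 29·56
1 = −29·556 + 129·125
1 = 129·681 − 158·556
1 = −158·1237 + 287·681
681⁻¹ ≡ 287 (mod 1237), so k ≡ 287·632 ≡ 782 (mod 1237).
x = 59 + 681·782 = 532601.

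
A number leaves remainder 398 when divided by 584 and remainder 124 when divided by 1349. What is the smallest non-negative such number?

Write x = 398 + 584·k. Then 584·k ≡ 124 − 398 ≡ 1075 (mod 1349).
Need 584⁻¹ mod 1349. Extended Euclid on (1349, 584):
1349 = 2×584 + 181
584 = 3×181 + 41
181 = 4×41 + 17
41 = 2×17 + 7
17 = 2×7 + 3
7 = 2×3 + 1
3 = 3×1 + 0
Back-substitute:
1 = 7 − 2·3
1 = −2·17 + 5·7
1 = 5·41 − 12·17
1 = −12·181 + 53·41
1 = 53·584 − 171·181
1 = −171·1349 + 395·584
584⁻¹ ≡ 395 (mod 1349), so k ≡ 395·1075 ≡ 1039 (mod 1349).
x = 398 + 584·1039 = 607174.

607174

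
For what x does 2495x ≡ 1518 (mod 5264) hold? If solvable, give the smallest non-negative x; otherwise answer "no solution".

First find gcd(2495, 5264):
5264 = 2×2495 + 274
2495 = 9×274 + 29
274 = 9×29 + 13
29 = 2×13 + 3
13 = 4×3 + 1
3 = 3×1 + 0
gcd = 1, so a unique solution mod 5264 exists.
Back-substitute for the Bézout coefficients:
1 = 13 − 4·3
1 = −4·29 + 9·13
1 = 9·274 − 85·29
1 = −85·2495 + 774·274
1 = 774·5264 − 1633·2495
So 2495·(-1633) ≡ 1 (mod 5264), giving 2495⁻¹ ≡ 3631.
x ≡ 2495⁻¹·1518 ≡ 3631·1518 ≡ 450 (mod 5264).

450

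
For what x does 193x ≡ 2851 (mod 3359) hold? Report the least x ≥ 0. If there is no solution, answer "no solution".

First find gcd(193, 3359):
3359 = 17×193 + 78
193 = 2×78 + 37
78 = 2×37 + 4
37 = 9×4 + 1
4 = 4×1 + 0
gcd = 1, so a unique solution mod 3359 exists.
Back-substitute for the Bézout coefficients:
1 = 37 − 9·4
1 = −9·78 + 19·37
1 = 19·193 − 47·78
1 = −47·3359 + 818·193
So 193·(818) ≡ 1 (mod 3359), giving 193⁻¹ ≡ 818.
x ≡ 193⁻¹·2851 ≡ 818·2851 ≡ 972 (mod 3359).

972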